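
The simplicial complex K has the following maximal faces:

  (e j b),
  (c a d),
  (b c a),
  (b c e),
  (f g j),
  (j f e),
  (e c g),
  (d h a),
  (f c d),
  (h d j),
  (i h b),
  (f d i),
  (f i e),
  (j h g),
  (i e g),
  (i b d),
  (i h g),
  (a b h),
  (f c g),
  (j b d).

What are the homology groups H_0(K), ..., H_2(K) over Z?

H_0 = Z,  H_1 = Z ⊕ Z_2,  H_2 = 0.

Fix the vertex order a < b < c < d < e < f < g < h < i < j and write every simplex with vertices in increasing order. Then dim K = 2 and the simplices of K are:

  0-simplices (10): a, b, c, d, e, f, g, h, i, j
  1-simplices (30): ab, ac, ad, ah, bc, bd, be, bh, bi, bj, cd, ce, cf, cg, df, dh, di, dj, ef, eg, ei, ej, fg, fi, fj, gh, gi, gj, hi, hj
  2-simplices (20): abc, abh, acd, adh, bce, bdi, bdj, bej, bhi, cdf, ceg, cfg, dfi, dhj, efi, efj, egi, fgj, ghi, ghj

giving chain groups C_0 ≅ Z^10, C_1 ≅ Z^30, C_2 ≅ Z^20.

∂_1: C_1 → C_0 sends each edge [p,q] (with p < q) to q − p.
The 10×30 boundary matrix has rank 9 and Smith normal form diag(1,1,1,1,1,1,1,1,1).

The boundary map ∂_2: C_2 → C_1 acts by ∂[p,q,r] = [q,r] − [p,r] + [p,q]. For instance
  ∂acd = cd − ad + ac,
  ∂adh = dh − ah + ad.
The resulting 30×20 matrix has rank 20, and its Smith normal form has invariant factors (1,1,1,1,1,1,1,1,1,1,1,1,1,1,1,1,1,1,1,2).

Now H_k = ker ∂_k / im ∂_{k+1}, so:

  H_0: rank C_0 − rank ∂_1 = 10 − 9 = 1, and the invariant factors of ∂_1 are all 1, so H_0 ≅ Z.
  H_1: rank ker ∂_1 − rank ∂_2 = (30 − 9) − 20 = 1, and ∂_2 has invariant factor 2 > 1, so H_1 ≅ Z ⊕ Z_2.
  H_2: rank ker ∂_2 − rank ∂_3 = (20 − 20) − 0 = 0, and there is no ∂_3, so H_2 ≅ 0.

As a check, the Euler characteristic is 10 − 30 + 20 = 0, which agrees with 1 − 1 + 0 = 0.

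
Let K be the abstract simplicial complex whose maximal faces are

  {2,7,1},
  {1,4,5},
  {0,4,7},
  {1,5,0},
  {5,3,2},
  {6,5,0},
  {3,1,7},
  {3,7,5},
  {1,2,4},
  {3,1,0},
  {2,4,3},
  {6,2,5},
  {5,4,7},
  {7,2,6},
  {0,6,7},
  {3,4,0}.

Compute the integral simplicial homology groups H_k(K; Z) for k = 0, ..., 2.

Fix the vertex order 0 < 1 < 2 < 3 < 4 < 5 < 6 < 7 and write every simplex with vertices in increasing order. Then dim K = 2 and the simplices of K are:

  0-simplices (8): [0], [1], [2], [3], [4], [5], [6], [7]
  1-simplices (24): (24 of them)
  2-simplices (16): [0,1,3], [0,1,5], [0,3,4], [0,4,7], [0,5,6], [0,6,7], [1,2,4], [1,2,7], [1,3,7], [1,4,5], [2,3,4], [2,3,5], [2,5,6], [2,6,7], [3,5,7], [4,5,7]

so the chain groups are C_0 ≅ Z^8, C_1 ≅ Z^24, C_2 ≅ Z^16.

The boundary map ∂_1: C_1 → C_0 sends each edge [p,q] (with p < q) to q − p.
The resulting 8×24 matrix has rank 7, and its Smith normal form has invariant factors (1,1,1,1,1,1,1).

Boundary ∂_2: C_2 → C_1 acts by ∂[p,q,r] = [q,r] − [p,r] + [p,q]. For instance
  ∂[2,3,5] = [3,5] − [2,5] + [2,3],
  ∂[1,2,4] = [2,4] − [1,4] + [1,2].
As a 24×16 matrix over Z this has rank 15, with invariant factors (1,1,1,1,1,1,1,1,1,1,1,1,1,1,1).

Now H_k = ker ∂_k / im ∂_{k+1}, so:

  H_0: rank C_0 − rank ∂_1 = 8 − 7 = 1, and the invariant factors of ∂_1 are all 1, so H_0 ≅ Z.
  H_1: rank ker ∂_1 − rank ∂_2 = (24 − 7) − 15 = 2, and the invariant factors of ∂_2 are all 1, so H_1 ≅ Z^2.
  H_2: rank ker ∂_2 − rank ∂_3 = (16 − 15) − 0 = 1, and there is no ∂_3, so H_2 ≅ Z.

H_0 = Z,  H_1 = Z^2,  H_2 = Z.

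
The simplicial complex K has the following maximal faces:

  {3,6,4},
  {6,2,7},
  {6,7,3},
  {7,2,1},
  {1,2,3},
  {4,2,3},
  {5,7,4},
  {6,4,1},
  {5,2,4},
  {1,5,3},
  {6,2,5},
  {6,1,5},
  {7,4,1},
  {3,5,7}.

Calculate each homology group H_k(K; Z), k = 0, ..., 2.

Fix the vertex order 1 < 2 < 3 < 4 < 5 < 6 < 7 and write every simplex with vertices in increasing order. Then dim K = 2 and the simplices of K are:

  0-simplices (7): [1], [2], [3], [4], [5], [6], [7]
  1-simplices (21): [1,2], [1,3], [1,4], [1,5], [1,6], [1,7], [2,3], [2,4], [2,5], [2,6], [2,7], [3,4], [3,5], [3,6], [3,7], [4,5], [4,6], [4,7], [5,6], [5,7], [6,7]
  2-simplices (14): [1,2,3], [1,2,7], [1,3,5], [1,4,6], [1,4,7], [1,5,6], [2,3,4], [2,4,5], [2,5,6], [2,6,7], [3,4,6], [3,5,7], [3,6,7], [4,5,7]

giving chain groups C_0 ≅ Z^7, C_1 ≅ Z^21, C_2 ≅ Z^14.

Boundary ∂_1: C_1 → C_0 maps an edge to its endpoints' difference, ∂[p,q] = q − p. For instance
  ∂[5,6] = [6] − [5].
The 7×21 boundary matrix has rank 6 and Smith normal form diag(1,1,1,1,1,1).

∂_2: C_2 → C_1 acts by ∂[p,q,r] = [q,r] − [p,r] + [p,q]. For instance
  ∂[2,6,7] = [6,7] − [2,7] + [2,6],
  ∂[1,3,5] = [3,5] − [1,5] + [1,3].
The 21×14 boundary matrix has rank 13 and Smith normal form diag(1,1,1,1,1,1,1,1,1,1,1,1,1).

Reading off H_k = ker ∂_k / im ∂_{k+1}:

  H_0: rank C_0 − rank ∂_1 = 7 − 6 = 1, and the invariant factors of ∂_1 are all 1, so H_0 = Z.
  H_1: rank ker ∂_1 − rank ∂_2 = (21 − 6) − 13 = 2, and the invariant factors of ∂_2 are all 1, so H_1 = Z^2.
  H_2: rank ker ∂_2 − rank ∂_3 = (14 − 13) − 0 = 1, and there is no ∂_3, so H_2 = Z.

As a check, the Euler characteristic is 7 − 21 + 14 = 0, which agrees with 1 − 2 + 1 = 0.

H_0 ≅ Z,  H_1 ≅ Z^2,  H_2 ≅ Z.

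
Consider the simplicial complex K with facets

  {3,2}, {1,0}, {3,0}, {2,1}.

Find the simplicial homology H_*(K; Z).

Take the total order 0 < 1 < 2 < 3 on the vertex set. Then K (dimension 1) consists of the simplices:

  0-simplices (4): [0], [1], [2], [3]
  1-simplices (4): [0,1], [0,3], [1,2], [2,3]

giving chain groups C_0 ≅ Z^4, C_1 ≅ Z^4.

∂_1: C_1 → C_0 is given by ∂[p,q] = [q] − [p].
This gives a 4×4 integer matrix of rank 3; reducing to Smith normal form yields diagonal entries (1,1,1).

From H_k ≅ ker(∂_k) / im(∂_{k+1}) we obtain:

  H_0: rank C_0 − rank ∂_1 = 4 − 3 = 1, and the invariant factors of ∂_1 are all 1, so H_0 ≅ Z.
  H_1: rank ker ∂_1 − rank ∂_2 = (4 − 3) − 0 = 1, and there is no ∂_2, so H_1 ≅ Z.

As a check, the Euler characteristic is 4 − 4 = 0, which agrees with 1 − 1 = 0.

H_0 ≅ Z,  H_1 ≅ Z.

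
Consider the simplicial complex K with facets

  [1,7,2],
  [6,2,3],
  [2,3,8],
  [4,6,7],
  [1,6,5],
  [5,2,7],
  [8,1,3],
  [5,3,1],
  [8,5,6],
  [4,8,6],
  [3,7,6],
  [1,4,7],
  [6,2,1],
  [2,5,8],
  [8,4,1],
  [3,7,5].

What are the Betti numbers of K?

Take the total order 1 < 2 < 3 < 4 < 5 < 6 < 7 < 8 on the vertex set. Then K (dimension 2) consists of the simplices:

  0-simplices (8): [1], [2], [3], [4], [5], [6], [7], [8]
  1-simplices (24): (24 of them)
  2-simplices (16): [1,2,6], [1,2,7], [1,3,5], [1,3,8], [1,4,7], [1,4,8], [1,5,6], [2,3,6], [2,3,8], [2,5,7], [2,5,8], [3,5,7], [3,6,7], [4,6,7], [4,6,8], [5,6,8]

Hence C_0 ≅ Z^8, C_1 ≅ Z^24, C_2 ≅ Z^16.

Boundary ∂_1: C_1 → C_0 sends each edge [p,q] (with p < q) to q − p. For instance
  ∂[1,7] = [7] − [1].
The resulting 8×24 matrix has rank 7, and its Smith normal form has invariant factors (1,1,1,1,1,1,1).

Boundary ∂_2: C_2 → C_1 acts by ∂[p,q,r] = [q,r] − [p,r] + [p,q]. For instance
  ∂[1,3,8] = [3,8] − [1,8] + [1,3],
  ∂[1,2,7] = [2,7] − [1,7] + [1,2].
The resulting 24×16 matrix has rank 15, and its Smith normal form has invariant factors (1,1,1,1,1,1,1,1,1,1,1,1,1,1,1).

Reading off H_k = ker ∂_k / im ∂_{k+1}:

  H_0: rank C_0 − rank ∂_1 = 8 − 7 = 1, and the invariant factors of ∂_1 are all 1, so H_0 ≅ Z.
  H_1: rank ker ∂_1 − rank ∂_2 = (24 − 7) − 15 = 2, and the invariant factors of ∂_2 are all 1, so H_1 ≅ Z^2.
  H_2: rank ker ∂_2 − rank ∂_3 = (16 − 15) − 0 = 1, and there is no ∂_3, so H_2 ≅ Z.

(K is a triangulation of the torus T^2.)

Hence the Betti numbers are b_0 = 1, b_1 = 2, b_2 = 1.

b_0 = 1, b_1 = 2, b_2 = 1.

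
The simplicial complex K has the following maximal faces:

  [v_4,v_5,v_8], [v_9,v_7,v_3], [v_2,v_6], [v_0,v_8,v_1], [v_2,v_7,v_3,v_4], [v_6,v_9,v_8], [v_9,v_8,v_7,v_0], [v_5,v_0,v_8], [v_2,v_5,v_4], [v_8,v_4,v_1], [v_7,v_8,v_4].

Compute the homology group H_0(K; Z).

K has 10 vertices, 24 edges, 16 triangles, 2 3-simplices.
rank ∂_0 = 0, rank ∂_1 = 9 ⇒ b_0 = 10 − 0 − 9 = 1; all invariant factors of ∂_1 are 1 so no torsion. So H_0 ≅ Z.

H_0 ≅ Z.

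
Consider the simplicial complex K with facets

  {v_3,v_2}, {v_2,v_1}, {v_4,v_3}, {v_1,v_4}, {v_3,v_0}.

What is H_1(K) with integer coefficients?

H_1 = Z.

Take the total order v_0 < v_1 < v_2 < v_3 < v_4 on the vertex set. Then K (dimension 1) consists of the simplices:

  0-simplices (5): [v_0], [v_1], [v_2], [v_3], [v_4]
  1-simplices (5): [v_0,v_3], [v_1,v_2], [v_1,v_4], [v_2,v_3], [v_3,v_4]

giving chain groups C_0 ≅ Z^5, C_1 ≅ Z^5.

The boundary map ∂_1: C_1 → C_0 sends each edge [p,q] (with p < q) to q − p.
The 5×5 boundary matrix has rank 4 and Smith normal form diag(1,1,1,1).

Computing H_k = (kernel of ∂_k) / (image of ∂_{k+1}):

  H_1: rank ker ∂_1 − rank ∂_2 = (5 − 4) − 0 = 1, and there is no ∂_2, so H_1 = Z.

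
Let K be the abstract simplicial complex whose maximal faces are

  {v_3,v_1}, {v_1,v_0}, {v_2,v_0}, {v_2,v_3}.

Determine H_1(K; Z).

Order the vertices as v_0 < v_1 < v_2 < v_3. Listing each simplex with vertices in this order, K has dimension 1 with simplices:

  0-simplices (4): [v_0], [v_1], [v_2], [v_3]
  1-simplices (4): [v_0,v_1], [v_0,v_2], [v_1,v_3], [v_2,v_3]

so the chain groups are C_0 ≅ Z^4, C_1 ≅ Z^4.

∂_1: C_1 → C_0 maps an edge to its endpoints' difference, ∂[p,q] = q − p. For instance
  ∂[v_2,v_3] = [v_3] − [v_2].
This gives a 4×4 integer matrix of rank 3; reducing to Smith normal form yields diagonal entries (1,1,1).

Now H_k = ker ∂_k / im ∂_{k+1}, so:

  H_1: rank ker ∂_1 − rank ∂_2 = (4 − 3) − 0 = 1, and there is no ∂_2, so H_1 ≅ Z.

H_1 ≅ Z.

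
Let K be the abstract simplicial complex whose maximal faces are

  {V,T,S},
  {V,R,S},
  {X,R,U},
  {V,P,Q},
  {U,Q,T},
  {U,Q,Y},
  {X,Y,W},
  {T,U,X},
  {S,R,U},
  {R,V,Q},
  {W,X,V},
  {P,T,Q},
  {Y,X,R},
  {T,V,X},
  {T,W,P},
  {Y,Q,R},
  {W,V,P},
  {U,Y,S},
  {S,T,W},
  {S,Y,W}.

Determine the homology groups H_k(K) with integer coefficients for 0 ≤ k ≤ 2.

We work with the vertex ordering P < Q < R < S < T < U < V < W < X < Y. The simplices of K, each written with vertices in increasing order, are:

  0-simplices (10): P, Q, R, S, T, U, V, W, X, Y
  1-simplices (30): PQ, PT, PV, PW, QR, QT, QU, QV, QY, RS, RU, RV, RX, RY, ST, SU, SV, SW, SY, TU, TV, TW, TX, UX, UY, VW, VX, WX, WY, XY
  2-simplices (20): PQT, PQV, PTW, PVW, QRV, QRY, QTU, QUY, RSU, RSV, RUX, RXY, STV, STW, SUY, SWY, TUX, TVX, VWX, WXY

so the chain groups are C_0 ≅ Z^10, C_1 ≅ Z^30, C_2 ≅ Z^20.

∂_1: C_1 → C_0 is given by ∂[p,q] = [q] − [p]. For instance
  ∂UX = X − U.
This gives a 10×30 integer matrix of rank 9; reducing to Smith normal form yields diagonal entries (1,1,1,1,1,1,1,1,1).

The boundary map ∂_2: C_2 → C_1 sends each 2-simplex [p,q,r] to [q,r] − [p,r] + [p,q]. For instance
  ∂SWY = WY − SY + SW,
  ∂QTU = TU − QU + QT.
This gives a 30×20 integer matrix of rank 20; reducing to Smith normal form yields diagonal entries (1,1,1,1,1,1,1,1,1,1,1,1,1,1,1,1,1,1,1,2).

From H_k ≅ ker(∂_k) / im(∂_{k+1}) we obtain:

  H_0: rank C_0 − rank ∂_1 = 10 − 9 = 1, and the invariant factors of ∂_1 are all 1, so H_0 = Z.
  H_1: rank ker ∂_1 − rank ∂_2 = (30 − 9) − 20 = 1, and ∂_2 has invariant factor 2 > 1, so H_1 = Z × Z/2.
  H_2: rank ker ∂_2 − rank ∂_3 = (20 − 20) − 0 = 0, and there is no ∂_3, so H_2 = 0.

As a check, the Euler characteristic is 10 − 30 + 20 = 0, which agrees with 1 − 1 + 0 = 0.

H_0 = Z,  H_1 = Z × Z/2,  H_2 = 0.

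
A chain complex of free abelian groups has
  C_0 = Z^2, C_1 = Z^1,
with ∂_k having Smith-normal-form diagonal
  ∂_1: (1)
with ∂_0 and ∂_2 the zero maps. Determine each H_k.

H_0 ≅ Z,  H_1 = 0.

H_0: b_0 = 2 − 0 − 1 = 1; torsion from ∂_1 factors > 1: none. So H_0 ≅ Z.
H_1: b_1 = 1 − 1 − 0 = 0; torsion from ∂_2 factors > 1: none. So H_1 ≅ 0.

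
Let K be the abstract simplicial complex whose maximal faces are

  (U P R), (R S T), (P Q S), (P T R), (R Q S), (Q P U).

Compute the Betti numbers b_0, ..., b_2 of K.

b_0 = 1, b_1 = 1, b_2 = 0.

We work with the vertex ordering P < Q < R < S < T < U. The simplices of K, each written with vertices in increasing order, are:

  0-simplices (6): P, Q, R, S, T, U
  1-simplices (12): PQ, PR, PS, PT, PU, QR, QS, QU, RS, RT, RU, ST
  2-simplices (6): PQS, PQU, PRT, PRU, QRS, RST

giving chain groups C_0 ≅ Z^6, C_1 ≅ Z^12, C_2 ≅ Z^6.

The boundary map ∂_1: C_1 → C_0 sends each edge [p,q] (with p < q) to q − p. For instance
  ∂QU = U − Q.
The 6×12 boundary matrix has rank 5 and Smith normal form diag(1,1,1,1,1).

Boundary ∂_2: C_2 → C_1 maps a triangle to the signed sum of its edges. For instance
  ∂PQU = QU − PU + PQ,
  ∂PQS = QS − PS + PQ.
This gives a 12×6 integer matrix of rank 6; reducing to Smith normal form yields diagonal entries (1,1,1,1,1,1).

From H_k ≅ ker(∂_k) / im(∂_{k+1}) we obtain:

  H_0: rank C_0 − rank ∂_1 = 6 − 5 = 1, and the invariant factors of ∂_1 are all 1, so H_0 = Z.
  H_1: rank ker ∂_1 − rank ∂_2 = (12 − 5) − 6 = 1, and the invariant factors of ∂_2 are all 1, so H_1 = Z.
  H_2: rank ker ∂_2 − rank ∂_3 = (6 − 6) − 0 = 0, and there is no ∂_3, so H_2 = 0.

Hence the Betti numbers are b_0 = 1, b_1 = 1, b_2 = 0.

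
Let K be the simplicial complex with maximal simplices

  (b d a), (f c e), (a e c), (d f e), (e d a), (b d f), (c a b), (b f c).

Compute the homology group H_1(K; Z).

We work with the vertex ordering a < b < c < d < e < f. The simplices of K, each written with vertices in increasing order, are:

  0-simplices (6): a, b, c, d, e, f
  1-simplices (12): ab, ac, ad, ae, bc, bd, bf, ce, cf, de, df, ef
  2-simplices (8): abc, abd, ace, ade, bcf, bdf, cef, def

giving chain groups C_0 ≅ Z^6, C_1 ≅ Z^12, C_2 ≅ Z^8.

The boundary map ∂_1: C_1 → C_0 is given by ∂[p,q] = [q] − [p]. For instance
  ∂ab = b − a.
The 6×12 boundary matrix has rank 5 and Smith normal form diag(1,1,1,1,1).

The boundary map ∂_2: C_2 → C_1 sends each 2-simplex [p,q,r] to [q,r] − [p,r] + [p,q]. For instance
  ∂bcf = cf − bf + bc,
  ∂ace = ce − ae + ac.
The resulting 12×8 matrix has rank 7, and its Smith normal form has invariant factors (1,1,1,1,1,1,1).

Reading off H_k = ker ∂_k / im ∂_{k+1}:

  H_1: rank ker ∂_1 − rank ∂_2 = (12 − 5) − 7 = 0, and the invariant factors of ∂_2 are all 1, so H_1 ≅ 0.

H_1 ≅ 0.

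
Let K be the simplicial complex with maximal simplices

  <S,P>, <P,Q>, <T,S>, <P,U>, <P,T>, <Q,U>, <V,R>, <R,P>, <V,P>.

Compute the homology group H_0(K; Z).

H_0 = Z.

Fix the vertex order P < Q < R < S < T < U < V and write every simplex with vertices in increasing order. Then dim K = 1 and the simplices of K are:

  0-simplices (7): P, Q, R, S, T, U, V
  1-simplices (9): PQ, PR, PS, PT, PU, PV, QU, RV, ST

Hence C_0 ≅ Z^7, C_1 ≅ Z^9.

The boundary map ∂_1: C_1 → C_0 maps an edge to its endpoints' difference, ∂[p,q] = q − p.
As a 7×9 matrix over Z this has rank 6, with invariant factors (1,1,1,1,1,1).

Now H_k = ker ∂_k / im ∂_{k+1}, so:

  H_0: rank C_0 − rank ∂_1 = 7 − 6 = 1, and the invariant factors of ∂_1 are all 1, so H_0 ≅ Z.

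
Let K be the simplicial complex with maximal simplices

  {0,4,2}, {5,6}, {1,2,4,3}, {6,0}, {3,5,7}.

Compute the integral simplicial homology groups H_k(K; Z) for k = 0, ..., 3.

H_0 ≅ Z,  H_1 ≅ Z,  H_2 = 0,  H_3 = 0.

We work with the vertex ordering 0 < 1 < 2 < 3 < 4 < 5 < 6 < 7. The simplices of K, each written with vertices in increasing order, are:

  0-simplices (8): [0], [1], [2], [3], [4], [5], [6], [7]
  1-simplices (13): [0,2], [0,4], [0,6], [1,2], [1,3], [1,4], [2,3], [2,4], [3,4], [3,5], [3,7], [5,6], [5,7]
  2-simplices (6): [0,2,4], [1,2,3], [1,2,4], [1,3,4], [2,3,4], [3,5,7]
  3-simplices (1): [1,2,3,4]

so the chain groups are C_0 ≅ Z^8, C_1 ≅ Z^13, C_2 ≅ Z^6, C_3 ≅ Z^1.

∂_1: C_1 → C_0 maps an edge to its endpoints' difference, ∂[p,q] = q − p.
This gives a 8×13 integer matrix of rank 7; reducing to Smith normal form yields diagonal entries (1,1,1,1,1,1,1).

Boundary ∂_2: C_2 → C_1 acts by ∂[p,q,r] = [q,r] − [p,r] + [p,q]. For instance
  ∂[1,3,4] = [3,4] − [1,4] + [1,3],
  ∂[1,2,3] = [2,3] − [1,3] + [1,2].
As a 13×6 matrix over Z this has rank 5, with invariant factors (1,1,1,1,1).

Boundary ∂_3: C_3 → C_2 sends each 3-simplex σ to the alternating sum Σ_i (−1)^i (σ with its i-th vertex removed). For instance
  ∂[1,2,3,4] = [2,3,4] − [1,3,4] + [1,2,4] − [1,2,3].
The 6×1 boundary matrix has rank 1 and Smith normal form diag(1).

From H_k ≅ ker(∂_k) / im(∂_{k+1}) we obtain:

  H_0: rank C_0 − rank ∂_1 = 8 − 7 = 1, and the invariant factors of ∂_1 are all 1, so H_0 ≅ Z.
  H_1: rank ker ∂_1 − rank ∂_2 = (13 − 7) − 5 = 1, and the invariant factors of ∂_2 are all 1, so H_1 ≅ Z.
  H_2: rank ker ∂_2 − rank ∂_3 = (6 − 5) − 1 = 0, and the invariant factors of ∂_3 are all 1, so H_2 ≅ 0.
  H_3: rank ker ∂_3 − rank ∂_4 = (1 − 1) − 0 = 0, and there is no ∂_4, so H_3 ≅ 0.

As a check, the Euler characteristic is 8 − 13 + 6 − 1 = 0, which agrees with 1 − 1 + 0 − 0 = 0.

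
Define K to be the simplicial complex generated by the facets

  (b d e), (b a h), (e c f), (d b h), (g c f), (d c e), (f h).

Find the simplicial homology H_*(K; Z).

Order the vertices as a < b < c < d < e < f < g < h. Listing each simplex with vertices in this order, K has dimension 2 with simplices:

  0-simplices (8): a, b, c, d, e, f, g, h
  1-simplices (14): ab, ah, bd, be, bh, cd, ce, cf, cg, de, dh, ef, fg, fh
  2-simplices (6): abh, bde, bdh, cde, cef, cfg

Hence C_0 ≅ Z^8, C_1 ≅ Z^14, C_2 ≅ Z^6.

The boundary map ∂_1: C_1 → C_0 is given by ∂[p,q] = [q] − [p].
The resulting 8×14 matrix has rank 7, and its Smith normal form has invariant factors (1,1,1,1,1,1,1).

Boundary ∂_2: C_2 → C_1 maps a triangle to the signed sum of its edges. For instance
  ∂bde = de − be + bd,
  ∂cde = de − ce + cd.
This gives a 14×6 integer matrix of rank 6; reducing to Smith normal form yields diagonal entries (1,1,1,1,1,1).

Now H_k = ker ∂_k / im ∂_{k+1}, so:

  H_0: rank C_0 − rank ∂_1 = 8 − 7 = 1, and the invariant factors of ∂_1 are all 1, so H_0 ≅ Z.
  H_1: rank ker ∂_1 − rank ∂_2 = (14 − 7) − 6 = 1, and the invariant factors of ∂_2 are all 1, so H_1 ≅ Z.
  H_2: rank ker ∂_2 − rank ∂_3 = (6 − 6) − 0 = 0, and there is no ∂_3, so H_2 ≅ 0.

H_0 ≅ Z,  H_1 ≅ Z,  H_2 = 0.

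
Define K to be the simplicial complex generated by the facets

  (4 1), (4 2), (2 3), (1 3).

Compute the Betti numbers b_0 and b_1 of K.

b_0 = 1, b_1 = 1.

Fix the vertex order 1 < 2 < 3 < 4 and write every simplex with vertices in increasing order. Then dim K = 1 and the simplices of K are:

  0-simplices (4): [1], [2], [3], [4]
  1-simplices (4): [1,3], [1,4], [2,3], [2,4]

so the chain groups are C_0 ≅ Z^4, C_1 ≅ Z^4.

The boundary map ∂_1: C_1 → C_0 maps an edge to its endpoints' difference, ∂[p,q] = q − p.
The 4×4 boundary matrix has rank 3 and Smith normal form diag(1,1,1).

Now H_k = ker ∂_k / im ∂_{k+1}, so:

  H_0: rank C_0 − rank ∂_1 = 4 − 3 = 1, and the invariant factors of ∂_1 are all 1, so H_0 ≅ Z.
  H_1: rank ker ∂_1 − rank ∂_2 = (4 − 3) − 0 = 1, and there is no ∂_2, so H_1 ≅ Z.

As a check, the Euler characteristic is 4 − 4 = 0, which agrees with 1 − 1 = 0.

Hence the Betti numbers are b_0 = 1, b_1 = 1.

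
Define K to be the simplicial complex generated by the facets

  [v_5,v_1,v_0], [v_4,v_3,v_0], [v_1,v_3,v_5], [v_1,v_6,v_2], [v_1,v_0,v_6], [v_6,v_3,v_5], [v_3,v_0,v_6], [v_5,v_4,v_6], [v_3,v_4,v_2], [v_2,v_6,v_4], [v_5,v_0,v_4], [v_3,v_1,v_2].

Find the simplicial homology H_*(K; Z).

K has 7 vertices, 18 edges, 12 triangles.
rank ∂_0 = 0, rank ∂_1 = 6 ⇒ b_0 = 7 − 0 − 6 = 1; all invariant factors of ∂_1 are 1 so no torsion. So H_0 = Z.
rank ∂_1 = 6, rank ∂_2 = 12 ⇒ b_1 = 18 − 6 − 12 = 0; ∂_2 has invariant factor(s) [2] giving torsion. So H_1 = Z/2Z.
rank ∂_2 = 12, rank ∂_3 = 0 ⇒ b_2 = 12 − 12 − 0 = 0. So H_2 = 0.

H_0 = Z,  H_1 = Z/2Z,  H_2 = 0.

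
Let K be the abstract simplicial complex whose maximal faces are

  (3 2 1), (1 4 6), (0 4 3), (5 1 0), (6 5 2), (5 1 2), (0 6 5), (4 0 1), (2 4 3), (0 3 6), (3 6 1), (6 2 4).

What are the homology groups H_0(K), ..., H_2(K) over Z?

We work with the vertex ordering 0 < 1 < 2 < 3 < 4 < 5 < 6. The simplices of K, each written with vertices in increasing order, are:

  0-simplices (7): [0], [1], [2], [3], [4], [5], [6]
  1-simplices (18): [0,1], [0,3], [0,4], [0,5], [0,6], [1,2], [1,3], [1,4], [1,5], [1,6], [2,3], [2,4], [2,5], [2,6], [3,4], [3,6], [4,6], [5,6]
  2-simplices (12): [0,1,4], [0,1,5], [0,3,4], [0,3,6], [0,5,6], [1,2,3], [1,2,5], [1,3,6], [1,4,6], [2,3,4], [2,4,6], [2,5,6]

Hence C_0 ≅ Z^7, C_1 ≅ Z^18, C_2 ≅ Z^12.

The boundary map ∂_1: C_1 → C_0 maps an edge to its endpoints' difference, ∂[p,q] = q − p.
This gives a 7×18 integer matrix of rank 6; reducing to Smith normal form yields diagonal entries (1,1,1,1,1,1).

Boundary ∂_2: C_2 → C_1 maps a triangle to the signed sum of its edges. For instance
  ∂[2,4,6] = [4,6] − [2,6] + [2,4],
  ∂[0,3,4] = [3,4] − [0,4] + [0,3].
The resulting 18×12 matrix has rank 12, and its Smith normal form has invariant factors (1,1,1,1,1,1,1,1,1,1,1,2).

Computing H_k = (kernel of ∂_k) / (image of ∂_{k+1}):

  H_0: rank C_0 − rank ∂_1 = 7 − 6 = 1, and the invariant factors of ∂_1 are all 1, so H_0 ≅ Z.
  H_1: rank ker ∂_1 − rank ∂_2 = (18 − 6) − 12 = 0, and ∂_2 has invariant factor 2 > 1, so H_1 ≅ Z/2.
  H_2: rank ker ∂_2 − rank ∂_3 = (12 − 12) − 0 = 0, and there is no ∂_3, so H_2 ≅ 0.

As a check, the Euler characteristic is 7 − 18 + 12 = 1, which agrees with 1 − 0 + 0 = 1.
(K is a triangulation of the real projective plane RP^2.)

H_0 ≅ Z,  H_1 ≅ Z/2,  H_2 = 0.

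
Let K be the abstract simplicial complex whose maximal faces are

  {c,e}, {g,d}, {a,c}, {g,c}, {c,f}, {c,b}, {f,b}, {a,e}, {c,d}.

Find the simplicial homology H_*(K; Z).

Fix the vertex order a < b < c < d < e < f < g and write every simplex with vertices in increasing order. Then dim K = 1 and the simplices of K are:

  0-simplices (7): a, b, c, d, e, f, g
  1-simplices (9): ac, ae, bc, bf, cd, ce, cf, cg, dg

so the chain groups are C_0 ≅ Z^7, C_1 ≅ Z^9.

∂_1: C_1 → C_0 is given by ∂[p,q] = [q] − [p]. For instance
  ∂ce = e − c.
The 7×9 boundary matrix has rank 6 and Smith normal form diag(1,1,1,1,1,1).

Computing H_k = (kernel of ∂_k) / (image of ∂_{k+1}):

  H_0: rank C_0 − rank ∂_1 = 7 − 6 = 1, and the invariant factors of ∂_1 are all 1, so H_0 ≅ Z.
  H_1: rank ker ∂_1 − rank ∂_2 = (9 − 6) − 0 = 3, and there is no ∂_2, so H_1 ≅ Z^3.

(K is a triangulation of a wedge of 3 circles.)

H_0 = Z,  H_1 = Z^3.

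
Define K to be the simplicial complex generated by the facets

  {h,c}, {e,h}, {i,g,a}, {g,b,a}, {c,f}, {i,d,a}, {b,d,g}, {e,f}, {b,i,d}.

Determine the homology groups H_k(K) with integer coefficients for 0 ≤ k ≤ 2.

H_0 ≅ Z^2,  H_1 ≅ Z^2,  H_2 = 0.

K has 9 vertices, 14 edges, 5 triangles.
rank ∂_0 = 0, rank ∂_1 = 7 ⇒ b_0 = 9 − 0 − 7 = 2; all invariant factors of ∂_1 are 1 so no torsion. So H_0 ≅ Z^2.
rank ∂_1 = 7, rank ∂_2 = 5 ⇒ b_1 = 14 − 7 − 5 = 2; all invariant factors of ∂_2 are 1 so no torsion. So H_1 ≅ Z^2.
rank ∂_2 = 5, rank ∂_3 = 0 ⇒ b_2 = 5 − 5 − 0 = 0. So H_2 ≅ 0.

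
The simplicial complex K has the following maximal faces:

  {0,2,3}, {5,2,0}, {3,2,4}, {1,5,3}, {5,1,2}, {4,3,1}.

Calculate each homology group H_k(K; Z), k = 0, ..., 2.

H_0 = Z,  H_1 = Z,  H_2 = 0.

We work with the vertex ordering 0 < 1 < 2 < 3 < 4 < 5. The simplices of K, each written with vertices in increasing order, are:

  0-simplices (6): [0], [1], [2], [3], [4], [5]
  1-simplices (12): [0,2], [0,3], [0,5], [1,2], [1,3], [1,4], [1,5], [2,3], [2,4], [2,5], [3,4], [3,5]
  2-simplices (6): [0,2,3], [0,2,5], [1,2,5], [1,3,4], [1,3,5], [2,3,4]

so the chain groups are C_0 ≅ Z^6, C_1 ≅ Z^12, C_2 ≅ Z^6.

∂_1: C_1 → C_0 sends each edge [p,q] (with p < q) to q − p.
As a 6×12 matrix over Z this has rank 5, with invariant factors (1,1,1,1,1).

Boundary ∂_2: C_2 → C_1 acts by ∂[p,q,r] = [q,r] − [p,r] + [p,q]. For instance
  ∂[2,3,4] = [3,4] − [2,4] + [2,3],
  ∂[0,2,5] = [2,5] − [0,5] + [0,2].
As a 12×6 matrix over Z this has rank 6, with invariant factors (1,1,1,1,1,1).

Computing H_k = (kernel of ∂_k) / (image of ∂_{k+1}):

  H_0: rank C_0 − rank ∂_1 = 6 − 5 = 1, and the invariant factors of ∂_1 are all 1, so H_0 = Z.
  H_1: rank ker ∂_1 − rank ∂_2 = (12 − 5) − 6 = 1, and the invariant factors of ∂_2 are all 1, so H_1 = Z.
  H_2: rank ker ∂_2 − rank ∂_3 = (6 − 6) − 0 = 0, and there is no ∂_3, so H_2 = 0.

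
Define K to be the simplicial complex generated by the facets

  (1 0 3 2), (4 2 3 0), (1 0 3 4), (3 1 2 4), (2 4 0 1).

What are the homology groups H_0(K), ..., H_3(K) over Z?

H_0 ≅ Z,  H_1 = 0,  H_2 = 0,  H_3 ≅ Z.

Order the vertices as 0 < 1 < 2 < 3 < 4. Listing each simplex with vertices in this order, K has dimension 3 with simplices:

  0-simplices (5): [0], [1], [2], [3], [4]
  1-simplices (10): [0,1], [0,2], [0,3], [0,4], [1,2], [1,3], [1,4], [2,3], [2,4], [3,4]
  2-simplices (10): [0,1,2], [0,1,3], [0,1,4], [0,2,3], [0,2,4], [0,3,4], [1,2,3], [1,2,4], [1,3,4], [2,3,4]
  3-simplices (5): [0,1,2,3], [0,1,2,4], [0,1,3,4], [0,2,3,4], [1,2,3,4]

Hence C_0 ≅ Z^5, C_1 ≅ Z^10, C_2 ≅ Z^10, C_3 ≅ Z^5.

Boundary ∂_1: C_1 → C_0 sends each edge [p,q] (with p < q) to q − p.
The 5×10 boundary matrix has rank 4 and Smith normal form diag(1,1,1,1).

Boundary ∂_2: C_2 → C_1 maps a triangle to the signed sum of its edges. For instance
  ∂[1,3,4] = [3,4] − [1,4] + [1,3],
  ∂[0,1,2] = [1,2] − [0,2] + [0,1].
This gives a 10×10 integer matrix of rank 6; reducing to Smith normal form yields diagonal entries (1,1,1,1,1,1).

Boundary ∂_3: C_3 → C_2 sends each 3-simplex σ to the alternating sum Σ_i (−1)^i (σ with its i-th vertex removed). For instance
  ∂[0,2,3,4] = [2,3,4] − [0,3,4] + [0,2,4] − [0,2,3],
  ∂[0,1,3,4] = [1,3,4] − [0,3,4] + [0,1,4] − [0,1,3].
The 10×5 boundary matrix has rank 4 and Smith normal form diag(1,1,1,1).

Computing H_k = (kernel of ∂_k) / (image of ∂_{k+1}):

  H_0: rank C_0 − rank ∂_1 = 5 − 4 = 1, and the invariant factors of ∂_1 are all 1, so H_0 ≅ Z.
  H_1: rank ker ∂_1 − rank ∂_2 = (10 − 4) − 6 = 0, and the invariant factors of ∂_2 are all 1, so H_1 ≅ 0.
  H_2: rank ker ∂_2 − rank ∂_3 = (10 − 6) − 4 = 0, and the invariant factors of ∂_3 are all 1, so H_2 ≅ 0.
  H_3: rank ker ∂_3 − rank ∂_4 = (5 − 4) − 0 = 1, and there is no ∂_4, so H_3 ≅ Z.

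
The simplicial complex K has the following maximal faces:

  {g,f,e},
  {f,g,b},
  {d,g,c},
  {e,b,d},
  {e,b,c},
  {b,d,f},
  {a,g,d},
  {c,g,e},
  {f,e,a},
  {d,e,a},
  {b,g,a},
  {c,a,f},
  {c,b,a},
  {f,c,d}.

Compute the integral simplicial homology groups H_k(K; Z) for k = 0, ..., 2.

Fix the vertex order a < b < c < d < e < f < g and write every simplex with vertices in increasing order. Then dim K = 2 and the simplices of K are:

  0-simplices (7): a, b, c, d, e, f, g
  1-simplices (21): ab, ac, ad, ae, af, ag, bc, bd, be, bf, bg, cd, ce, cf, cg, de, df, dg, ef, eg, fg
  2-simplices (14): abc, abg, acf, ade, adg, aef, bce, bde, bdf, bfg, cdf, cdg, ceg, efg

so the chain groups are C_0 ≅ Z^7, C_1 ≅ Z^21, C_2 ≅ Z^14.

∂_1: C_1 → C_0 maps an edge to its endpoints' difference, ∂[p,q] = q − p.
The resulting 7×21 matrix has rank 6, and its Smith normal form has invariant factors (1,1,1,1,1,1).

The boundary map ∂_2: C_2 → C_1 sends each 2-simplex [p,q,r] to [q,r] − [p,r] + [p,q]. For instance
  ∂abg = bg − ag + ab,
  ∂aef = ef − af + ae.
This gives a 21×14 integer matrix of rank 13; reducing to Smith normal form yields diagonal entries (1,1,1,1,1,1,1,1,1,1,1,1,1).

Reading off H_k = ker ∂_k / im ∂_{k+1}:

  H_0: rank C_0 − rank ∂_1 = 7 − 6 = 1, and the invariant factors of ∂_1 are all 1, so H_0 ≅ Z.
  H_1: rank ker ∂_1 − rank ∂_2 = (21 − 6) − 13 = 2, and the invariant factors of ∂_2 are all 1, so H_1 ≅ Z^2.
  H_2: rank ker ∂_2 − rank ∂_3 = (14 − 13) − 0 = 1, and there is no ∂_3, so H_2 ≅ Z.

As a check, the Euler characteristic is 7 − 21 + 14 = 0, which agrees with 1 − 2 + 1 = 0.
(K is a triangulation of the torus T^2.)

H_0 ≅ Z,  H_1 ≅ Z^2,  H_2 ≅ Z.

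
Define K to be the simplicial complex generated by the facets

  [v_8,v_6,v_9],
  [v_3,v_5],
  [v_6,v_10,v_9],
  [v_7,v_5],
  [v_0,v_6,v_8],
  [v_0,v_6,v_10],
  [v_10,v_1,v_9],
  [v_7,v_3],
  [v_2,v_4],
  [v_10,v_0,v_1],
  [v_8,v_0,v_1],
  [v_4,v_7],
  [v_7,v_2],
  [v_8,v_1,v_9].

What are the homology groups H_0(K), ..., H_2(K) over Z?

We work with the vertex ordering v_0 < v_1 < v_2 < v_3 < v_4 < v_5 < v_6 < v_7 < v_8 < v_9 < v_10. The simplices of K, each written with vertices in increasing order, are:

  0-simplices (11): [v_0], [v_1], [v_2], [v_3], [v_4], [v_5], [v_6], [v_7], [v_8], [v_9], [v_10]
  1-simplices (18): (18 of them)
  2-simplices (8): [v_0,v_1,v_8], [v_0,v_1,v_10], [v_0,v_6,v_8], [v_0,v_6,v_10], [v_1,v_8,v_9], [v_1,v_9,v_10], [v_6,v_8,v_9], [v_6,v_9,v_10]

so the chain groups are C_0 ≅ Z^11, C_1 ≅ Z^18, C_2 ≅ Z^8.

∂_1: C_1 → C_0 maps an edge to its endpoints' difference, ∂[p,q] = q − p.
This gives a 11×18 integer matrix of rank 9; reducing to Smith normal form yields diagonal entries (1,1,1,1,1,1,1,1,1).

∂_2: C_2 → C_1 maps a triangle to the signed sum of its edges. For instance
  ∂[v_6,v_8,v_9] = [v_8,v_9] − [v_6,v_9] + [v_6,v_8],
  ∂[v_6,v_9,v_10] = [v_9,v_10] − [v_6,v_10] + [v_6,v_9].
The 18×8 boundary matrix has rank 7 and Smith normal form diag(1,1,1,1,1,1,1).

Reading off H_k = ker ∂_k / im ∂_{k+1}:

  H_0: rank C_0 − rank ∂_1 = 11 − 9 = 2, and the invariant factors of ∂_1 are all 1, so H_0 ≅ Z^2.
  H_1: rank ker ∂_1 − rank ∂_2 = (18 − 9) − 7 = 2, and the invariant factors of ∂_2 are all 1, so H_1 ≅ Z^2.
  H_2: rank ker ∂_2 − rank ∂_3 = (8 − 7) − 0 = 1, and there is no ∂_3, so H_2 ≅ Z.

As a check, the Euler characteristic is 11 − 18 + 8 = 1, which agrees with 2 − 2 + 1 = 1.
(K is a triangulation of the disjoint union of a wedge of 2 circles and the 2-sphere S^2.)

H_0 = Z^2,  H_1 = Z^2,  H_2 = Z.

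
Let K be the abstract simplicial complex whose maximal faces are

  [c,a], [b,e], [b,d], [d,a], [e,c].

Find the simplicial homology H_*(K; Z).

H_0 = Z,  H_1 = Z.

K has 5 vertices, 5 edges.
rank ∂_0 = 0, rank ∂_1 = 4 ⇒ b_0 = 5 − 0 − 4 = 1; all invariant factors of ∂_1 are 1 so no torsion. So H_0 ≅ Z.
rank ∂_1 = 4, rank ∂_2 = 0 ⇒ b_1 = 5 − 4 − 0 = 1. So H_1 ≅ Z.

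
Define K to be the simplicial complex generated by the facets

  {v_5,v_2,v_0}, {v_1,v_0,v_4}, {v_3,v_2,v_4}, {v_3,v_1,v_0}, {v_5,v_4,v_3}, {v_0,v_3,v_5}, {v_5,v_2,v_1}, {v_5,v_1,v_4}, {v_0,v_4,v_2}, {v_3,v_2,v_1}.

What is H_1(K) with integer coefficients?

H_1 = Z/2Z.

Take the total order v_0 < v_1 < v_2 < v_3 < v_4 < v_5 on the vertex set. Then K (dimension 2) consists of the simplices:

  0-simplices (6): [v_0], [v_1], [v_2], [v_3], [v_4], [v_5]
  1-simplices (15): (15 of them)
  2-simplices (10): [v_0,v_1,v_3], [v_0,v_1,v_4], [v_0,v_2,v_4], [v_0,v_2,v_5], [v_0,v_3,v_5], [v_1,v_2,v_3], [v_1,v_2,v_5], [v_1,v_4,v_5], [v_2,v_3,v_4], [v_3,v_4,v_5]

Hence C_0 ≅ Z^6, C_1 ≅ Z^15, C_2 ≅ Z^10.

The boundary map ∂_1: C_1 → C_0 maps an edge to its endpoints' difference, ∂[p,q] = q − p.
The resulting 6×15 matrix has rank 5, and its Smith normal form has invariant factors (1,1,1,1,1).

The boundary map ∂_2: C_2 → C_1 acts by ∂[p,q,r] = [q,r] − [p,r] + [p,q]. For instance
  ∂[v_0,v_2,v_4] = [v_2,v_4] − [v_0,v_4] + [v_0,v_2],
  ∂[v_1,v_2,v_5] = [v_2,v_5] − [v_1,v_5] + [v_1,v_2].
The resulting 15×10 matrix has rank 10, and its Smith normal form has invariant factors (1,1,1,1,1,1,1,1,1,2).

Computing H_k = (kernel of ∂_k) / (image of ∂_{k+1}):

  H_1: rank ker ∂_1 − rank ∂_2 = (15 − 5) − 10 = 0, and ∂_2 has invariant factor 2 > 1, so H_1 ≅ Z/2Z.

(K is a triangulation of the real projective plane RP^2.)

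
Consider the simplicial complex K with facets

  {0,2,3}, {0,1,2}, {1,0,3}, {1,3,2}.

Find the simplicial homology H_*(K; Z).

Order the vertices as 0 < 1 < 2 < 3. Listing each simplex with vertices in this order, K has dimension 2 with simplices:

  0-simplices (4): [0], [1], [2], [3]
  1-simplices (6): [0,1], [0,2], [0,3], [1,2], [1,3], [2,3]
  2-simplices (4): [0,1,2], [0,1,3], [0,2,3], [1,2,3]

so the chain groups are C_0 ≅ Z^4, C_1 ≅ Z^6, C_2 ≅ Z^4.

The boundary map ∂_1: C_1 → C_0 sends each edge [p,q] (with p < q) to q − p. For instance
  ∂[2,3] = [3] − [2].
As a 4×6 matrix over Z this has rank 3, with invariant factors (1,1,1).

∂_2: C_2 → C_1 maps a triangle to the signed sum of its edges. For instance
  ∂[1,2,3] = [2,3] − [1,3] + [1,2],
  ∂[0,1,3] = [1,3] − [0,3] + [0,1].
As a 6×4 matrix over Z this has rank 3, with invariant factors (1,1,1).

Now H_k = ker ∂_k / im ∂_{k+1}, so:

  H_0: rank C_0 − rank ∂_1 = 4 − 3 = 1, and the invariant factors of ∂_1 are all 1, so H_0 ≅ Z.
  H_1: rank ker ∂_1 − rank ∂_2 = (6 − 3) − 3 = 0, and the invariant factors of ∂_2 are all 1, so H_1 ≅ 0.
  H_2: rank ker ∂_2 − rank ∂_3 = (4 − 3) − 0 = 1, and there is no ∂_3, so H_2 ≅ Z.

H_0 = Z,  H_1 = 0,  H_2 = Z.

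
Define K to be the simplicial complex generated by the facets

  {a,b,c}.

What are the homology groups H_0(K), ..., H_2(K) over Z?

Fix the vertex order a < b < c and write every simplex with vertices in increasing order. Then dim K = 2 and the simplices of K are:

  0-simplices (3): a, b, c
  1-simplices (3): ab, ac, bc
  2-simplices (1): abc

Hence C_0 ≅ Z^3, C_1 ≅ Z^3, C_2 ≅ Z^1.

Boundary ∂_1: C_1 → C_0 sends each edge [p,q] (with p < q) to q − p. For instance
  ∂bc = c − b.
This gives a 3×3 integer matrix of rank 2; reducing to Smith normal form yields diagonal entries (1,1).

The boundary map ∂_2: C_2 → C_1 sends each 2-simplex [p,q,r] to [q,r] − [p,r] + [p,q]. For instance
  ∂abc = bc − ac + ab.
As a 3×1 matrix over Z this has rank 1, with invariant factors (1).

Now H_k = ker ∂_k / im ∂_{k+1}, so:

  H_0: rank C_0 − rank ∂_1 = 3 − 2 = 1, and the invariant factors of ∂_1 are all 1, so H_0 = Z.
  H_1: rank ker ∂_1 − rank ∂_2 = (3 − 2) − 1 = 0, and the invariant factors of ∂_2 are all 1, so H_1 = 0.
  H_2: rank ker ∂_2 − rank ∂_3 = (1 − 1) − 0 = 0, and there is no ∂_3, so H_2 = 0.

(K is a triangulation of the 2-simplex.)

H_0 = Z,  H_1 = 0,  H_2 = 0.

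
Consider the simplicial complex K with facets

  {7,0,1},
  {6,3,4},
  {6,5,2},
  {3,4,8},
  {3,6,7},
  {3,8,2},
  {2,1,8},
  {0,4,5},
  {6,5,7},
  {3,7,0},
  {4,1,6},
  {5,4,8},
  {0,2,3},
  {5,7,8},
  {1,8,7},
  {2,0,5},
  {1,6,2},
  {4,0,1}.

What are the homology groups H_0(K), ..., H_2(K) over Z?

K has 9 vertices, 27 edges, 18 triangles.
rank ∂_0 = 0, rank ∂_1 = 8 ⇒ b_0 = 9 − 0 − 8 = 1; all invariant factors of ∂_1 are 1 so no torsion. So H_0 ≅ Z.
rank ∂_1 = 8, rank ∂_2 = 17 ⇒ b_1 = 27 − 8 − 17 = 2; all invariant factors of ∂_2 are 1 so no torsion. So H_1 ≅ Z^2.
rank ∂_2 = 17, rank ∂_3 = 0 ⇒ b_2 = 18 − 17 − 0 = 1. So H_2 ≅ Z.

H_0 ≅ Z,  H_1 ≅ Z^2,  H_2 ≅ Z.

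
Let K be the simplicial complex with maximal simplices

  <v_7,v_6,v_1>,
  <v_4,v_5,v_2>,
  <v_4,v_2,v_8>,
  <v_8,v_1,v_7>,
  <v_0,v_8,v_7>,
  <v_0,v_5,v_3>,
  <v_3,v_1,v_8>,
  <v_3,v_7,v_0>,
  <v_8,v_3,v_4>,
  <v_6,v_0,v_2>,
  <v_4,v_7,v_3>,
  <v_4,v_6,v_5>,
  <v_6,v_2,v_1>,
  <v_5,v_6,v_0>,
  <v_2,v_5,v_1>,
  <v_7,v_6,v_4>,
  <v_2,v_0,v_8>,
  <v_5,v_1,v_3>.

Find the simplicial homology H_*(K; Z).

Take the total order v_0 < v_1 < v_2 < v_3 < v_4 < v_5 < v_6 < v_7 < v_8 on the vertex set. Then K (dimension 2) consists of the simplices:

  0-simplices (9): [v_0], [v_1], [v_2], [v_3], [v_4], [v_5], [v_6], [v_7], [v_8]
  1-simplices (27): (27 of them)
  2-simplices (18): (18 of them)

giving chain groups C_0 ≅ Z^9, C_1 ≅ Z^27, C_2 ≅ Z^18.

Boundary ∂_1: C_1 → C_0 sends each edge [p,q] (with p < q) to q − p. For instance
  ∂[v_2,v_8] = [v_8] − [v_2].
The resulting 9×27 matrix has rank 8, and its Smith normal form has invariant factors (1,1,1,1,1,1,1,1).

Boundary ∂_2: C_2 → C_1 maps a triangle to the signed sum of its edges. For instance
  ∂[v_3,v_4,v_7] = [v_4,v_7] − [v_3,v_7] + [v_3,v_4],
  ∂[v_0,v_2,v_8] = [v_2,v_8] − [v_0,v_8] + [v_0,v_2].
The 27×18 boundary matrix has rank 18 and Smith normal form diag(1,1,1,1,1,1,1,1,1,1,1,1,1,1,1,1,1,2).

Computing H_k = (kernel of ∂_k) / (image of ∂_{k+1}):

  H_0: rank C_0 − rank ∂_1 = 9 − 8 = 1, and the invariant factors of ∂_1 are all 1, so H_0 ≅ Z.
  H_1: rank ker ∂_1 − rank ∂_2 = (27 − 8) − 18 = 1, and ∂_2 has invariant factor 2 > 1, so H_1 ≅ Z ⊕ Z/2.
  H_2: rank ker ∂_2 − rank ∂_3 = (18 − 18) − 0 = 0, and there is no ∂_3, so H_2 ≅ 0.

H_0 = Z,  H_1 = Z ⊕ Z/2,  H_2 = 0.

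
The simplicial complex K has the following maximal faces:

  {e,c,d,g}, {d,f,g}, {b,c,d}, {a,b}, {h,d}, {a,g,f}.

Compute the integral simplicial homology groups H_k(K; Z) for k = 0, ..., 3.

H_0 ≅ Z,  H_1 ≅ Z,  H_2 = 0,  H_3 = 0.

Order the vertices as a < b < c < d < e < f < g < h. Listing each simplex with vertices in this order, K has dimension 3 with simplices:

  0-simplices (8): a, b, c, d, e, f, g, h
  1-simplices (14): ab, af, ag, bc, bd, cd, ce, cg, de, df, dg, dh, eg, fg
  2-simplices (7): afg, bcd, cde, cdg, ceg, deg, dfg
  3-simplices (1): cdeg

Hence C_0 ≅ Z^8, C_1 ≅ Z^14, C_2 ≅ Z^7, C_3 ≅ Z^1.

∂_1: C_1 → C_0 is given by ∂[p,q] = [q] − [p]. For instance
  ∂bd = d − b.
The 8×14 boundary matrix has rank 7 and Smith normal form diag(1,1,1,1,1,1,1).

Boundary ∂_2: C_2 → C_1 maps a triangle to the signed sum of its edges. For instance
  ∂cde = de − ce + cd,
  ∂cdg = dg − cg + cd.
As a 14×7 matrix over Z this has rank 6, with invariant factors (1,1,1,1,1,1).

∂_3: C_3 → C_2 sends each 3-simplex σ to the alternating sum Σ_i (−1)^i (σ with its i-th vertex removed). For instance
  ∂cdeg = deg − ceg + cdg − cde.
The 7×1 boundary matrix has rank 1 and Smith normal form diag(1).

Computing H_k = (kernel of ∂_k) / (image of ∂_{k+1}):

  H_0: rank C_0 − rank ∂_1 = 8 − 7 = 1, and the invariant factors of ∂_1 are all 1, so H_0 ≅ Z.
  H_1: rank ker ∂_1 − rank ∂_2 = (14 − 7) − 6 = 1, and the invariant factors of ∂_2 are all 1, so H_1 ≅ Z.
  H_2: rank ker ∂_2 − rank ∂_3 = (7 − 6) − 1 = 0, and the invariant factors of ∂_3 are all 1, so H_2 ≅ 0.
  H_3: rank ker ∂_3 − rank ∂_4 = (1 − 1) − 0 = 0, and there is no ∂_4, so H_3 ≅ 0.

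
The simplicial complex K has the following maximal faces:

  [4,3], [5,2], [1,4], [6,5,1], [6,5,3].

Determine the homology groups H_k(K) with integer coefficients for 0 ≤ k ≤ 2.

Fix the vertex order 1 < 2 < 3 < 4 < 5 < 6 and write every simplex with vertices in increasing order. Then dim K = 2 and the simplices of K are:

  0-simplices (6): [1], [2], [3], [4], [5], [6]
  1-simplices (8): [1,4], [1,5], [1,6], [2,5], [3,4], [3,5], [3,6], [5,6]
  2-simplices (2): [1,5,6], [3,5,6]

Hence C_0 ≅ Z^6, C_1 ≅ Z^8, C_2 ≅ Z^2.

The boundary map ∂_1: C_1 → C_0 maps an edge to its endpoints' difference, ∂[p,q] = q − p. For instance
  ∂[3,5] = [5] − [3].
The 6×8 boundary matrix has rank 5 and Smith normal form diag(1,1,1,1,1).

Boundary ∂_2: C_2 → C_1 acts by ∂[p,q,r] = [q,r] − [p,r] + [p,q]. For instance
  ∂[3,5,6] = [5,6] − [3,6] + [3,5],
  ∂[1,5,6] = [5,6] − [1,6] + [1,5].
This gives a 8×2 integer matrix of rank 2; reducing to Smith normal form yields diagonal entries (1,1).

Reading off H_k = ker ∂_k / im ∂_{k+1}:

  H_0: rank C_0 − rank ∂_1 = 6 − 5 = 1, and the invariant factors of ∂_1 are all 1, so H_0 = Z.
  H_1: rank ker ∂_1 − rank ∂_2 = (8 − 5) − 2 = 1, and the invariant factors of ∂_2 are all 1, so H_1 = Z.
  H_2: rank ker ∂_2 − rank ∂_3 = (2 − 2) − 0 = 0, and there is no ∂_3, so H_2 = 0.

H_0 ≅ Z,  H_1 ≅ Z,  H_2 = 0.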